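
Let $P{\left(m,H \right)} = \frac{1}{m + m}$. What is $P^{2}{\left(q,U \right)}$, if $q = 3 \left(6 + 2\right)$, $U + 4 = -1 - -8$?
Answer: $\frac{1}{2304} \approx 0.00043403$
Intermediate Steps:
$U = 3$ ($U = -4 - -7 = -4 + \left(-1 + 8\right) = -4 + 7 = 3$)
$q = 24$ ($q = 3 \cdot 8 = 24$)
$P{\left(m,H \right)} = \frac{1}{2 m}$
$P^{2}{\left(q,U \right)} = \left(\frac{1}{2 \cdot 24}\right)^{2} = \left(\frac{1}{2} \cdot \frac{1}{24}\right)^{2} = \left(\frac{1}{48}\right)^{2} = \frac{1}{2304}$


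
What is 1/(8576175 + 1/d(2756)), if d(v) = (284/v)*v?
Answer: 284/2435633701 ≈ 1.1660e-7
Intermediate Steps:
d(v) = 284
1/(8576175 + 1/d(2756)) = 1/(8576175 + 1/284) = 1/(2435633701/284) = 284/2435633701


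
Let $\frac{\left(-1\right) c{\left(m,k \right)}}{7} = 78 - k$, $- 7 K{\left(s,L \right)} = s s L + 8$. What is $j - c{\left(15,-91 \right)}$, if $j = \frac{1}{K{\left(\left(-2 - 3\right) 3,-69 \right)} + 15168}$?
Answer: $\frac{143962826}{121693} \approx 1183.0$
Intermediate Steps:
$K{\left(s,L \right)} = - \frac{8}{7} - \frac{L s^{2}}{7}$ ($K{\left(s,L \right)} = - \frac{s s L + 8}{7} = - \frac{s^{2} L + 8}{7} = - \frac{L s^{2} + 8}{7} = - \frac{8 + L s^{2}}{7} = - \frac{8}{7} - \frac{L s^{2}}{7}$)
$c{\left(m,k \right)} = -546 + 7 k$ ($c{\left(m,k \right)} = - 7 \left(78 - k\right) = -546 + 7 k$)
$j = \frac{7}{121693}$ ($j = \frac{1}{\left(- \frac{8}{7} - - \frac{69 \left(\left(-2 - 3\right) 3\right)^{2}}{7}\right) + 15168} = \frac{1}{\left(- \frac{8}{7} - - \frac{69 \left(\left(-5\right) 3\right)^{2}}{7}\right) + 15168} = \frac{1}{\left(- \frac{8}{7} - - \frac{69 \left(-15\right)^{2}}{7}\right) + 15168} = \frac{1}{\left(- \frac{8}{7} - \left(- \frac{69}{7}\right) 225\right) + 15168} = \frac{1}{\left(- \frac{8}{7} + \frac{15525}{7}\right) + 15168} = \frac{1}{\frac{15517}{7} + 15168} = \frac{1}{\frac{121693}{7}} = \frac{7}{121693} \approx 5.7522 \cdot 10^{-5}$)
$j - c{\left(15,-91 \right)} = \frac{7}{121693} - \left(-546 + 7 \left(-91\right)\right) = \frac{7}{121693} - \left(-546 - 637\right) = \frac{7}{121693} - -1183 = \frac{7}{121693} + 1183 = \frac{143962826}{121693}$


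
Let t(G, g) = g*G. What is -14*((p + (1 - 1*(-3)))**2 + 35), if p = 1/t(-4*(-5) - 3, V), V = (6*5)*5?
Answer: -2321535307/3251250 ≈ -714.04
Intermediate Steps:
V = 150 (V = 30*5 = 150)
t(G, g) = G*g
p = 1/2550 (p = 1/((-4*(-5) - 3)*150) = 1/((20 - 3)*150) = 1/(17*150) = 1/2550 ≈ 0.00039216)
-14*((p + (1 - 1*(-3)))**2 + 35) = -14*((1/2550 + (1 - 1*(-3)))**2 + 35) = -14*((1/2550 + (1 + 3))**2 + 35) = -14*((1/2550 + 4)**2 + 35) = -14*((10201/2550)**2 + 35) = -14*(104060401/6502500 + 35) = -14*331647901/6502500 = -2321535307/3251250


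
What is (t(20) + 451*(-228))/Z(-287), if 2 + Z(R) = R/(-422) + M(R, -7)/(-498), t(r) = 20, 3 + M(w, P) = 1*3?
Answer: 43384976/557 ≈ 77891.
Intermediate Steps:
M(w, P) = 0 (M(w, P) = -3 + 1*3 = -3 + 3 = 0)
Z(R) = -2 - R/422 (Z(R) = -2 + (R/(-422) + 0/(-498)) = -2 + (R*(-1/422) + 0*(-1/498)) = -2 + (-R/422 + 0) = -2 - R/422)
(t(20) + 451*(-228))/Z(-287) = (20 + 451*(-228))/(-2 - 1/422*(-287)) = (20 - 102828)/(-2 + 287/422) = -102808/(-557/422) = -102808*(-422/557) = 43384976/557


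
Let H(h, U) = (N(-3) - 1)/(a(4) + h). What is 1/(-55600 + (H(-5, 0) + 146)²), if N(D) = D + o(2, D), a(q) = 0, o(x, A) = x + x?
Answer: -1/34284 ≈ -2.9168e-5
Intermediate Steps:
o(x, A) = 2*x
N(D) = 4 + D (N(D) = D + 2*2 = D + 4 = 4 + D)
H(h, U) = 0 (H(h, U) = ((4 - 3) - 1)/(0 + h) = (1 - 1)/h = 0/h = 0)
1/(-55600 + (H(-5, 0) + 146)²) = 1/(-55600 + (0 + 146)²) = 1/(-55600 + 146²) = 1/(-55600 + 21316) = 1/(-34284) = -1/34284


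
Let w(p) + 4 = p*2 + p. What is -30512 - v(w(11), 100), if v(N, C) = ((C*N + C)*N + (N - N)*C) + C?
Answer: -117612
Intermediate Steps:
w(p) = -4 + 3*p (w(p) = -4 + (p*2 + p) = -4 + (2*p + p) = -4 + 3*p)
v(N, C) = C + N*(C + C*N) (v(N, C) = ((C + C*N)*N + 0*C) + C = (N*(C + C*N) + 0) + C = N*(C + C*N) + C = C + N*(C + C*N))
-30512 - v(w(11), 100) = -30512 - 100*(1 + (-4 + 3*11) + (-4 + 3*11)**2) = -30512 - 100*(1 + (-4 + 33) + (-4 + 33)**2) = -30512 - 100*(1 + 29 + 29**2) = -30512 - 100*(1 + 29 + 841) = -30512 - 100*871 = -30512 - 1*87100 = -30512 - 87100 = -117612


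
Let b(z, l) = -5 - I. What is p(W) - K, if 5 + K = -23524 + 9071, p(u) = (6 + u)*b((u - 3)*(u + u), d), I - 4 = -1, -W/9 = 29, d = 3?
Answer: 16498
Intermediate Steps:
W = -261 (W = -9*29 = -261)
I = 3 (I = 4 - 1 = 3)
b(z, l) = -8 (b(z, l) = -5 - 1*3 = -5 - 3 = -8)
p(u) = -48 - 8*u (p(u) = (6 + u)*(-8) = -48 - 8*u)
K = -14458 (K = -5 + (-23524 + 9071) = -5 - 14453 = -14458)
p(W) - K = (-48 - 8*(-261)) - 1*(-14458) = (-48 + 2088) + 14458 = 2040 + 14458 = 16498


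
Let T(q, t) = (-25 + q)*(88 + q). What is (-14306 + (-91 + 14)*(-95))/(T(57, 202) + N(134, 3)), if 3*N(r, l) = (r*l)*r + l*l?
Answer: -6991/22599 ≈ -0.30935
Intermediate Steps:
N(r, l) = l²/3 + l*r²/3 (N(r, l) = ((r*l)*r + l*l)/3 = ((l*r)*r + l²)/3 = (l*r² + l²)/3 = (l² + l*r²)/3 = l²/3 + l*r²/3)
(-14306 + (-91 + 14)*(-95))/(T(57, 202) + N(134, 3)) = (-14306 + (-91 + 14)*(-95))/((-2200 + 57² + 63*57) + (⅓)*3*(3 + 134²)) = (-14306 - 77*(-95))/((-2200 + 3249 + 3591) + (⅓)*3*(3 + 17956)) = (-14306 + 7315)/(4640 + (⅓)*3*17959) = -6991/(4640 + 17959) = -6991/22599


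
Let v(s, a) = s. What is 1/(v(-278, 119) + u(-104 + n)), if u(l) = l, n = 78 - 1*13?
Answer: -1/317 ≈ -0.0031546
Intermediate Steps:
n = 65 (n = 78 - 13 = 65)
1/(v(-278, 119) + u(-104 + n)) = 1/(-278 + (-104 + 65)) = 1/(-278 - 39) = 1/(-317) = -1/317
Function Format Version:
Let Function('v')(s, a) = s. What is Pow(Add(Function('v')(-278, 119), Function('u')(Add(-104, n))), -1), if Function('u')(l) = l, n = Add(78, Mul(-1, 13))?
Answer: Rational(-1, 317) ≈ -0.0031546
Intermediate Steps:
n = 65 (n = Add(78, -13) = 65)
Pow(Add(Function('v')(-278, 119), Function('u')(Add(-104, n))), -1) = Pow(Add(-278, Add(-104, 65)), -1) = Pow(Add(-278, -39), -1) = Pow(-317, -1) = Rational(-1, 317)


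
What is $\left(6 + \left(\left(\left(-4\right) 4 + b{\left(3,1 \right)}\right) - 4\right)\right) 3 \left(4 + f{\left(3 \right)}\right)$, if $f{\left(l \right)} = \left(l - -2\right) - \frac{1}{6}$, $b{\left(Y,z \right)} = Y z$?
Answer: $- \frac{583}{2} \approx -291.5$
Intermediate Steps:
$f{\left(l \right)} = \frac{11}{6} + l$ ($f{\left(l \right)} = \left(l + 2\right) - \frac{1}{6} = \left(2 + l\right) - \frac{1}{6} = \frac{11}{6} + l$)
$\left(6 + \left(\left(\left(-4\right) 4 + b{\left(3,1 \right)}\right) - 4\right)\right) 3 \left(4 + f{\left(3 \right)}\right) = \left(6 + \left(\left(\left(-4\right) 4 + 3 \cdot 1\right) - 4\right)\right) 3 \left(4 + \left(\frac{11}{6} + 3\right)\right) = \left(6 + \left(\left(-16 + 3\right) - 4\right)\right) 3 \left(4 + \frac{29}{6}\right) = \left(6 - 17\right) 3 \cdot \frac{53}{6} = \left(6 - 17\right) \frac{53}{2} = \left(-11\right) \frac{53}{2} = - \frac{583}{2}$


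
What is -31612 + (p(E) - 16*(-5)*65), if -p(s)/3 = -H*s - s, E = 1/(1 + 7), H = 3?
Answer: -52821/2 ≈ -26411.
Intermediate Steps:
E = ⅛ (E = 1/8 = ⅛ ≈ 0.12500)
p(s) = 12*s (p(s) = -3*(-3*s - s) = -(-12)*s = 12*s)
-31612 + (p(E) - 16*(-5)*65) = -31612 + (12*(⅛) - 16*(-5)*65) = -31612 + (3/2 + 80*65) = -31612 + (3/2 + 5200) = -31612 + 10403/2 = -52821/2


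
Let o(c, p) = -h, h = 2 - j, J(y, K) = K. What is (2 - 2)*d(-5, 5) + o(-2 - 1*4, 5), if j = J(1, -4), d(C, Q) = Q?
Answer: -6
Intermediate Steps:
j = -4
h = 6 (h = 2 - 1*(-4) = 2 + 4 = 6)
o(c, p) = -6 (o(c, p) = -1*6 = -6)
(2 - 2)*d(-5, 5) + o(-2 - 1*4, 5) = (2 - 2)*5 - 6 = 0*5 - 6 = 0 - 6 = -6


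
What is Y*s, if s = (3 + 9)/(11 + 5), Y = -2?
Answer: -3/2 ≈ -1.5000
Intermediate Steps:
s = 3/4 (s = 12/16 = 12*(1/16) = 3/4 ≈ 0.75000)
Y*s = -2*3/4 = -3/2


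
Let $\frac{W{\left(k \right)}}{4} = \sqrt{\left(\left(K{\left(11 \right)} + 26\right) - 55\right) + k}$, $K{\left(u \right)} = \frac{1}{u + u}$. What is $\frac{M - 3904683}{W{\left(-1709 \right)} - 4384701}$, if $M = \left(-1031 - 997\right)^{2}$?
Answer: $- \frac{47122381647}{992871510607} - \frac{1954 i \sqrt{841170}}{992871510607} \approx -0.047461 - 1.805 \cdot 10^{-6} i$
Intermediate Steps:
$M = 4112784$ ($M = \left(-2028\right)^{2} = 4112784$)
$K{\left(u \right)} = \frac{1}{2 u}$
$W{\left(k \right)} = 4 \sqrt{- \frac{637}{22} + k}$ ($W{\left(k \right)} = 4 \sqrt{\left(\left(\frac{1}{2 \cdot 11} + 26\right) - 55\right) + k} = 4 \sqrt{\left(\left(\frac{1}{2} \cdot \frac{1}{11} + 26\right) - 55\right) + k} = 4 \sqrt{\left(\left(\frac{1}{22} + 26\right) - 55\right) + k} = 4 \sqrt{\left(\frac{573}{22} - 55\right) + k} = 4 \sqrt{- \frac{637}{22} + k}$)
$\frac{M - 3904683}{W{\left(-1709 \right)} - 4384701} = \frac{4112784 - 3904683}{\frac{2 \sqrt{-14014 + 484 \left(-1709\right)}}{11} - 4384701} = \frac{208101}{\frac{2 \sqrt{-14014 - 827156}}{11} - 4384701} = \frac{208101}{\frac{2 \sqrt{-841170}}{11} - 4384701} = \frac{208101}{\frac{2 i \sqrt{841170}}{11} - 4384701} = \frac{208101}{-4384701 + \frac{2 i \sqrt{841170}}{11}}$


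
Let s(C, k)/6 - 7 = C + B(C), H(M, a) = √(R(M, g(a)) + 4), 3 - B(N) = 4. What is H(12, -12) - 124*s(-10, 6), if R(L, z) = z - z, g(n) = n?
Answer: 2978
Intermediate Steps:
B(N) = -1 (B(N) = 3 - 1*4 = 3 - 4 = -1)
R(L, z) = 0
H(M, a) = 2 (H(M, a) = √(0 + 4) = √4 = 2)
s(C, k) = 36 + 6*C (s(C, k) = 42 + 6*(C - 1) = 42 + 6*(-1 + C) = 42 + (-6 + 6*C) = 36 + 6*C)
H(12, -12) - 124*s(-10, 6) = 2 - 124*(36 + 6*(-10)) = 2 - 124*(36 - 60) = 2 - 124*(-24) = 2 + 2976 = 2978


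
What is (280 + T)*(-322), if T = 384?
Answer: -213808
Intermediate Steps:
(280 + T)*(-322) = (280 + 384)*(-322) = 664*(-322) = -213808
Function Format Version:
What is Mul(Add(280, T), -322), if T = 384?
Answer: -213808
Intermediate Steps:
Mul(Add(280, T), -322) = Mul(Add(280, 384), -322) = Mul(664, -322) = -213808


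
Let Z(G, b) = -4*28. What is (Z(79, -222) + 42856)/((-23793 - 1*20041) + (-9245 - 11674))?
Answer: -3288/4981 ≈ -0.66011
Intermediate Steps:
Z(G, b) = -112
(Z(79, -222) + 42856)/((-23793 - 1*20041) + (-9245 - 11674)) = (-112 + 42856)/((-23793 - 1*20041) + (-9245 - 11674)) = 42744/((-23793 - 20041) - 20919) = 42744/(-43834 - 20919) = 42744/(-64753) = 42744*(-1/64753) = -3288/4981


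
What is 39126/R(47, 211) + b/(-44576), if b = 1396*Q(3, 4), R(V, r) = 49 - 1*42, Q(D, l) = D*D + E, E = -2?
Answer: 62286149/11144 ≈ 5589.2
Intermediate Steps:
Q(D, l) = -2 + D**2 (Q(D, l) = D*D - 2 = D**2 - 2 = -2 + D**2)
R(V, r) = 7 (R(V, r) = 49 - 42 = 7)
b = 9772 (b = 1396*(-2 + 3**2) = 1396*(-2 + 9) = 1396*7 = 9772)
39126/R(47, 211) + b/(-44576) = 39126/7 + 9772/(-44576) = 39126*(1/7) + 9772*(-1/44576) = 39126/7 - 349/1592 = 62286149/11144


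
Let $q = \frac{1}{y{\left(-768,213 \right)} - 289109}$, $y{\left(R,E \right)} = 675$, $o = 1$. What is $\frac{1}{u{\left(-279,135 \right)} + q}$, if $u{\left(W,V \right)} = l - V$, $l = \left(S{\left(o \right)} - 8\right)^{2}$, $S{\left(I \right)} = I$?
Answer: $- \frac{288434}{24805325} \approx -0.011628$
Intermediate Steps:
$q = - \frac{1}{288434}$ ($q = \frac{1}{675 - 289109} = \frac{1}{-288434} = - \frac{1}{288434} \approx -3.467 \cdot 10^{-6}$)
$l = 49$ ($l = \left(1 - 8\right)^{2} = \left(-7\right)^{2} = 49$)
$u{\left(W,V \right)} = 49 - V$
$\frac{1}{u{\left(-279,135 \right)} + q} = \frac{1}{\left(49 - 135\right) - \frac{1}{288434}} = \frac{1}{-86 - \frac{1}{288434}} = \frac{1}{- \frac{24805325}{288434}} = - \frac{288434}{24805325}$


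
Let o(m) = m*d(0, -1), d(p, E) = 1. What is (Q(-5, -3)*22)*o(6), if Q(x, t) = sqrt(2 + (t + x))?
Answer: 132*I*sqrt(6) ≈ 323.33*I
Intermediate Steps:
Q(x, t) = sqrt(2 + t + x)
o(m) = m (o(m) = m*1 = m)
(Q(-5, -3)*22)*o(6) = (sqrt(2 - 3 - 5)*22)*6 = (sqrt(-6)*22)*6 = ((I*sqrt(6))*22)*6 = (22*I*sqrt(6))*6 = 132*I*sqrt(6)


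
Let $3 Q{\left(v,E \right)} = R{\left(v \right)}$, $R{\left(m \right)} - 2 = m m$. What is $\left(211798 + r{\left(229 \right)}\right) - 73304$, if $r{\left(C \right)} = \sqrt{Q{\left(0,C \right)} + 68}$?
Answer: $138494 + \frac{\sqrt{618}}{3} \approx 1.385 \cdot 10^{5}$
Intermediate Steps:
$R{\left(m \right)} = 2 + m^{2}$ ($R{\left(m \right)} = 2 + m m = 2 + m^{2}$)
$Q{\left(v,E \right)} = \frac{2}{3} + \frac{v^{2}}{3}$ ($Q{\left(v,E \right)} = \frac{2 + v^{2}}{3} = \frac{2}{3} + \frac{v^{2}}{3}$)
$r{\left(C \right)} = \frac{\sqrt{618}}{3}$ ($r{\left(C \right)} = \sqrt{\left(\frac{2}{3} + \frac{0^{2}}{3}\right) + 68} = \sqrt{\left(\frac{2}{3} + \frac{1}{3} \cdot 0\right) + 68} = \sqrt{\left(\frac{2}{3} + 0\right) + 68} = \sqrt{\frac{2}{3} + 68} = \sqrt{\frac{206}{3}} = \frac{\sqrt{618}}{3}$)
$\left(211798 + r{\left(229 \right)}\right) - 73304 = \left(211798 + \frac{\sqrt{618}}{3}\right) - 73304 = 138494 + \frac{\sqrt{618}}{3}$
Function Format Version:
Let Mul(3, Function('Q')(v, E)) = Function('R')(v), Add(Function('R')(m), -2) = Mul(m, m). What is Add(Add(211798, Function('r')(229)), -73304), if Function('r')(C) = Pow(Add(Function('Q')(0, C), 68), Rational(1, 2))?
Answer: Add(138494, Mul(Rational(1, 3), Pow(618, Rational(1, 2)))) ≈ 1.3850e+5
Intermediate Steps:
Function('R')(m) = Add(2, Pow(m, 2)) (Function('R')(m) = Add(2, Mul(m, m)) = Add(2, Pow(m, 2)))
Function('Q')(v, E) = Add(Rational(2, 3), Mul(Rational(1, 3), Pow(v, 2))) (Function('Q')(v, E) = Mul(Rational(1, 3), Add(2, Pow(v, 2))) = Add(Rational(2, 3), Mul(Rational(1, 3), Pow(v, 2))))
Function('r')(C) = Mul(Rational(1, 3), Pow(618, Rational(1, 2))) (Function('r')(C) = Pow(Add(Add(Rational(2, 3), Mul(Rational(1, 3), Pow(0, 2))), 68), Rational(1, 2)) = Pow(Add(Add(Rational(2, 3), Mul(Rational(1, 3), 0)), 68), Rational(1, 2)) = Pow(Add(Add(Rational(2, 3), 0), 68), Rational(1, 2)) = Pow(Add(Rational(2, 3), 68), Rational(1, 2)) = Pow(Rational(206, 3), Rational(1, 2)) = Mul(Rational(1, 3), Pow(618, Rational(1, 2))))
Add(Add(211798, Function('r')(229)), -73304) = Add(Add(211798, Mul(Rational(1, 3), Pow(618, Rational(1, 2)))), -73304) = Add(138494, Mul(Rational(1, 3), Pow(618, Rational(1, 2))))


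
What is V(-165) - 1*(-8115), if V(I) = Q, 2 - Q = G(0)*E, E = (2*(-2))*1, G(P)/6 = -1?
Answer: 8093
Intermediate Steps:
G(P) = -6 (G(P) = 6*(-1) = -6)
E = -4 (E = -4*1 = -4)
Q = -22 (Q = 2 - (-6)*(-4) = 2 - 1*24 = 2 - 24 = -22)
V(I) = -22
V(-165) - 1*(-8115) = -22 - 1*(-8115) = -22 + 8115 = 8093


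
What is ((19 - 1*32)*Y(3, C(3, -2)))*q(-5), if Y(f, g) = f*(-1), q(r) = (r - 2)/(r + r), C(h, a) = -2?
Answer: 273/10 ≈ 27.300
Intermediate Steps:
q(r) = (-2 + r)/(2*r) (q(r) = (-2 + r)/((2*r)) = (-2 + r)*(1/(2*r)) = (-2 + r)/(2*r))
Y(f, g) = -f
((19 - 1*32)*Y(3, C(3, -2)))*q(-5) = ((19 - 1*32)*(-1*3))*((1/2)*(-2 - 5)/(-5)) = ((19 - 32)*(-3))*((1/2)*(-1/5)*(-7)) = -13*(-3)*(7/10) = 39*(7/10) = 273/10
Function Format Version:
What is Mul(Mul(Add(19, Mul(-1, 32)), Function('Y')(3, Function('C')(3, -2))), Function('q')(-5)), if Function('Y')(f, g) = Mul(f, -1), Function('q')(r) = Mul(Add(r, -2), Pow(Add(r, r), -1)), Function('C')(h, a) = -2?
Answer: Rational(273, 10) ≈ 27.300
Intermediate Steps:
Function('q')(r) = Mul(Rational(1, 2), Pow(r, -1), Add(-2, r)) (Function('q')(r) = Mul(Add(-2, r), Pow(Mul(2, r), -1)) = Mul(Add(-2, r), Mul(Rational(1, 2), Pow(r, -1))) = Mul(Rational(1, 2), Pow(r, -1), Add(-2, r)))
Function('Y')(f, g) = Mul(-1, f)
Mul(Mul(Add(19, Mul(-1, 32)), Function('Y')(3, Function('C')(3, -2))), Function('q')(-5)) = Mul(Mul(Add(19, Mul(-1, 32)), Mul(-1, 3)), Mul(Rational(1, 2), Pow(-5, -1), Add(-2, -5))) = Mul(Mul(Add(19, -32), -3), Mul(Rational(1, 2), Rational(-1, 5), -7)) = Mul(Mul(-13, -3), Rational(7, 10)) = Mul(39, Rational(7, 10)) = Rational(273, 10)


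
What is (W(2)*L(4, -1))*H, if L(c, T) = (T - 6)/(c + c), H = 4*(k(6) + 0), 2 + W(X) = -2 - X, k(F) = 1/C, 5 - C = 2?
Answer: 7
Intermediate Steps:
C = 3 (C = 5 - 1*2 = 5 - 2 = 3)
k(F) = ⅓ (k(F) = 1/3 = ⅓)
W(X) = -4 - X (W(X) = -2 + (-2 - X) = -4 - X)
H = 4/3 (H = 4*(⅓ + 0) = 4*(⅓) = 4/3 ≈ 1.3333)
L(c, T) = (-6 + T)/(2*c) (L(c, T) = (-6 + T)/((2*c)) = (-6 + T)*(1/(2*c)) = (-6 + T)/(2*c))
(W(2)*L(4, -1))*H = ((-4 - 1*2)*((½)*(-6 - 1)/4))*(4/3) = ((-4 - 2)*((½)*(¼)*(-7)))*(4/3) = -6*(-7/8)*(4/3) = (21/4)*(4/3) = 7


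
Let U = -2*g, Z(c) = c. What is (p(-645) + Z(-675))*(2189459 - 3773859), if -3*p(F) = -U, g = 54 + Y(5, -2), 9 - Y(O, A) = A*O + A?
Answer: 1148690000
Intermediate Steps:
Y(O, A) = 9 - A - A*O (Y(O, A) = 9 - (A*O + A) = 9 - (A + A*O) = 9 + (-A - A*O) = 9 - A - A*O)
g = 75 (g = 54 + (9 - 1*(-2) - 1*(-2)*5) = 54 + (9 + 2 + 10) = 54 + 21 = 75)
U = -150 (U = -2*75 = -150)
p(F) = -50 (p(F) = -(-1)*(-150)/3 = -1/3*150 = -50)
(p(-645) + Z(-675))*(2189459 - 3773859) = (-50 - 675)*(2189459 - 3773859) = -725*(-1584400) = 1148690000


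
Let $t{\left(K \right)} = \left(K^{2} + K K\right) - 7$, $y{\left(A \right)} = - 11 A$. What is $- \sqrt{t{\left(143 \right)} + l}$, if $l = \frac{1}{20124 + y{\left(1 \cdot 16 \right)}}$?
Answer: $- \frac{\sqrt{4067864327303}}{9974} \approx -202.22$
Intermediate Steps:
$t{\left(K \right)} = -7 + 2 K^{2}$ ($t{\left(K \right)} = \left(K^{2} + K^{2}\right) - 7 = 2 K^{2} - 7 = -7 + 2 K^{2}$)
$l = \frac{1}{19948}$ ($l = \frac{1}{20124 - 11 \cdot 1 \cdot 16} = \frac{1}{20124 - 176} = \frac{1}{19948} \approx 5.013 \cdot 10^{-5}$)
$- \sqrt{t{\left(143 \right)} + l} = - \sqrt{\left(-7 + 2 \cdot 143^{2}\right) + \frac{1}{19948}} = - \sqrt{\left(-7 + 2 \cdot 20449\right) + \frac{1}{19948}} = - \sqrt{\left(-7 + 40898\right) + \frac{1}{19948}} = - \sqrt{40891 + \frac{1}{19948}} = - \sqrt{\frac{815693669}{19948}} = - \frac{\sqrt{4067864327303}}{9974}$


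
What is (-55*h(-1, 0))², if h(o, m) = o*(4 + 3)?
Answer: 148225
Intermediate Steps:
h(o, m) = 7*o (h(o, m) = o*7 = 7*o)
(-55*h(-1, 0))² = (-385*(-1))² = (-55*(-7))² = 385² = 148225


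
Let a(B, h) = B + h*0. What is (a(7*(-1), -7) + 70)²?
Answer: 3969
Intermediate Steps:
a(B, h) = B (a(B, h) = B + 0 = B)
(a(7*(-1), -7) + 70)² = (7*(-1) + 70)² = (-7 + 70)² = 63² = 3969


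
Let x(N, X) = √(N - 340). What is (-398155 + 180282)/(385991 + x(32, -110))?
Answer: -84097017143/148989052389 + 435746*I*√77/148989052389 ≈ -0.56445 + 2.5664e-5*I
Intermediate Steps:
x(N, X) = √(-340 + N)
(-398155 + 180282)/(385991 + x(32, -110)) = (-398155 + 180282)/(385991 + √(-340 + 32)) = -217873/(385991 + √(-308)) = -217873/(385991 + 2*I*√77)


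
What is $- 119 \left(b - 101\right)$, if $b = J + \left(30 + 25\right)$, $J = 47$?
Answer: $-119$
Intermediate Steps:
$b = 102$ ($b = 47 + \left(30 + 25\right) = 47 + 55 = 102$)
$- 119 \left(b - 101\right) = - 119 \left(102 - 101\right) = \left(-119\right) 1 = -119$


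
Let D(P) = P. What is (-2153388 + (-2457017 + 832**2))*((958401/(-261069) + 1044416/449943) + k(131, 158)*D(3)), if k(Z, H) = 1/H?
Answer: 388675183859338109/74536765914 ≈ 5.2145e+6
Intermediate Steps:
(-2153388 + (-2457017 + 832**2))*((958401/(-261069) + 1044416/449943) + k(131, 158)*D(3)) = (-2153388 + (-2457017 + 832**2))*((958401/(-261069) + 1044416/449943) + 3/158) = (-2153388 + (-2457017 + 692224))*((958401*(-1/261069) + 1044416*(1/449943)) + (1/158)*3) = (-2153388 - 1764793)*((-319467/87023 + 1044416/449943) + 3/158) = -3918181*(-52853726813/39155389689 + 3/158) = -3918181*(-8233422667387/6186551570862) = 388675183859338109/74536765914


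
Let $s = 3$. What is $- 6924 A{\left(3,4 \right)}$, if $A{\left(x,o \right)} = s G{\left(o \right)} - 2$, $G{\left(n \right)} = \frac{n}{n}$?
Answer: $-6924$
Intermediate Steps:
$G{\left(n \right)} = 1$
$A{\left(x,o \right)} = 1$ ($A{\left(x,o \right)} = 3 \cdot 1 - 2 = 3 - 2 = 1$)
$- 6924 A{\left(3,4 \right)} = \left(-6924\right) 1 = -6924$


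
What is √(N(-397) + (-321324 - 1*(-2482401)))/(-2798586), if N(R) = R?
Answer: -√540170/1399293 ≈ -0.00052524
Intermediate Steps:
√(N(-397) + (-321324 - 1*(-2482401)))/(-2798586) = √(-397 + (-321324 - 1*(-2482401)))/(-2798586) = √(-397 + (-321324 + 2482401))*(-1/2798586) = √(-397 + 2161077)*(-1/2798586) = √2160680*(-1/2798586) = (2*√540170)*(-1/2798586) = -√540170/1399293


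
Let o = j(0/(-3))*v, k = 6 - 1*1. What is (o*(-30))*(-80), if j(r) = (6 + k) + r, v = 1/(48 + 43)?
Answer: 26400/91 ≈ 290.11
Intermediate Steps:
k = 5 (k = 6 - 1 = 5)
v = 1/91 ≈ 0.010989
j(r) = 11 + r (j(r) = (6 + 5) + r = 11 + r)
o = 11/91 (o = (11 + 0/(-3))*(1/91) = (11 + 0*(-1/3))*(1/91) = (11 + 0)*(1/91) = 11*(1/91) = 11/91 ≈ 0.12088)
(o*(-30))*(-80) = ((11/91)*(-30))*(-80) = -330/91*(-80) = 26400/91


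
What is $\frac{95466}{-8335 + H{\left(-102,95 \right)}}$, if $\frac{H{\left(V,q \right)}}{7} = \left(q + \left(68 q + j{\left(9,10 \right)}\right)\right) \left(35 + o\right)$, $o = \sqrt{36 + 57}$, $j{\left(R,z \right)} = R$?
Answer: $\frac{152730802770}{2363160684553} - \frac{4386471768 \sqrt{93}}{2363160684553} \approx 0.046729$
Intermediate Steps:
$o = \sqrt{93} \approx 9.6436$
$H{\left(V,q \right)} = 7 \left(9 + 69 q\right) \left(35 + \sqrt{93}\right)$ ($H{\left(V,q \right)} = 7 \left(q + \left(68 q + 9\right)\right) \left(35 + \sqrt{93}\right) = 7 \left(q + \left(9 + 68 q\right)\right) \left(35 + \sqrt{93}\right) = 7 \left(9 + 69 q\right) \left(35 + \sqrt{93}\right)$)
$\frac{95466}{-8335 + H{\left(-102,95 \right)}} = \frac{95466}{-8335 + \left(2205 + 63 \sqrt{93} + 16905 \cdot 95 + 483 \cdot 95 \sqrt{93}\right)} = \frac{95466}{-8335 + \left(2205 + 63 \sqrt{93} + 1605975 + 45885 \sqrt{93}\right)} = \frac{95466}{-8335 + \left(1608180 + 45948 \sqrt{93}\right)} = \frac{95466}{1599845 + 45948 \sqrt{93}}$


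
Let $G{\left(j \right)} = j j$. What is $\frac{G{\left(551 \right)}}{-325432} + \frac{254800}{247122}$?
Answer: $\frac{207725981}{2116352808} \approx 0.098153$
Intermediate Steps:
$G{\left(j \right)} = j^{2}$
$\frac{G{\left(551 \right)}}{-325432} + \frac{254800}{247122} = \frac{551^{2}}{-325432} + \frac{254800}{247122} = 303601 \left(- \frac{1}{325432}\right) + 254800 \cdot \frac{1}{247122} = - \frac{15979}{17128} + \frac{127400}{123561} = \frac{207725981}{2116352808}$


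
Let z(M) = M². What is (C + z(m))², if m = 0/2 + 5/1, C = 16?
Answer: 1681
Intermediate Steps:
m = 5 (m = 0*(½) + 5*1 = 0 + 5 = 5)
(C + z(m))² = (16 + 5²)² = (16 + 25)² = 41² = 1681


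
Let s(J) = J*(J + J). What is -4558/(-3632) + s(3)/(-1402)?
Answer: 1581235/1273016 ≈ 1.2421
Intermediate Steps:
s(J) = 2*J² (s(J) = J*(2*J) = 2*J²)
-4558/(-3632) + s(3)/(-1402) = -4558/(-3632) + (2*3²)/(-1402) = -4558*(-1/3632) + (2*9)*(-1/1402) = 2279/1816 + 18*(-1/1402) = 2279/1816 - 9/701 = 1581235/1273016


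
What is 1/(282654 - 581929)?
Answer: -1/299275 ≈ -3.3414e-6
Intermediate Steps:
1/(282654 - 581929) = 1/(-299275) = -1/299275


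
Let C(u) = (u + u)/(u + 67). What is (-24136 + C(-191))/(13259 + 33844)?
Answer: -498747/973462 ≈ -0.51234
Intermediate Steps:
C(u) = 2*u/(67 + u) (C(u) = (2*u)/(67 + u) = 2*u/(67 + u))
(-24136 + C(-191))/(13259 + 33844) = (-24136 + 2*(-191)/(67 - 191))/(13259 + 33844) = (-24136 + 2*(-191)/(-124))/47103 = (-24136 + 2*(-191)*(-1/124))*(1/47103) = (-24136 + 191/62)*(1/47103) = -1496241/62*1/47103 = -498747/973462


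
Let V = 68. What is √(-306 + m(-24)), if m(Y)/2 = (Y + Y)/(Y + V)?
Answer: I*√37290/11 ≈ 17.555*I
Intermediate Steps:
m(Y) = 4*Y/(68 + Y) (m(Y) = 2*((Y + Y)/(Y + 68)) = 2*((2*Y)/(68 + Y)) = 2*(2*Y/(68 + Y)) = 4*Y/(68 + Y))
√(-306 + m(-24)) = √(-306 + 4*(-24)/(68 - 24)) = √(-306 + 4*(-24)/44) = √(-306 + 4*(-24)*(1/44)) = √(-306 - 24/11) = √(-3390/11) = I*√37290/11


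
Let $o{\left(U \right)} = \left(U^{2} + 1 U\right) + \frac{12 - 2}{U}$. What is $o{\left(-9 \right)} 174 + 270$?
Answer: $\frac{37814}{3} \approx 12605.0$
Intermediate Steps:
$o{\left(U \right)} = U + U^{2} + \frac{10}{U}$ ($o{\left(U \right)} = \left(U^{2} + U\right) + \frac{12 - 2}{U} = \left(U + U^{2}\right) + \frac{10}{U} = U + U^{2} + \frac{10}{U}$)
$o{\left(-9 \right)} 174 + 270 = \left(-9 + \left(-9\right)^{2} + \frac{10}{-9}\right) 174 + 270 = \left(-9 + 81 + 10 \left(- \frac{1}{9}\right)\right) 174 + 270 = \left(-9 + 81 - \frac{10}{9}\right) 174 + 270 = \frac{638}{9} \cdot 174 + 270 = \frac{37004}{3} + 270 = \frac{37814}{3}$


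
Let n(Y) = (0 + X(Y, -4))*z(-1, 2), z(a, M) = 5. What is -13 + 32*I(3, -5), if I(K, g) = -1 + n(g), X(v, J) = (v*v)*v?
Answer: -20045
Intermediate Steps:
X(v, J) = v³ (X(v, J) = v²*v = v³)
n(Y) = 5*Y³ (n(Y) = (0 + Y³)*5 = Y³*5 = 5*Y³)
I(K, g) = -1 + 5*g³
-13 + 32*I(3, -5) = -13 + 32*(-1 + 5*(-5)³) = -13 + 32*(-1 + 5*(-125)) = -13 + 32*(-1 - 625) = -13 + 32*(-626) = -13 - 20032 = -20045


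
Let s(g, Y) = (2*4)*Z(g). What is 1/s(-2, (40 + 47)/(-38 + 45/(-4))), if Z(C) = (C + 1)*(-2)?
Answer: 1/16 ≈ 0.062500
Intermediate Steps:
Z(C) = -2 - 2*C (Z(C) = (1 + C)*(-2) = -2 - 2*C)
s(g, Y) = -16 - 16*g (s(g, Y) = (2*4)*(-2 - 2*g) = 8*(-2 - 2*g) = -16 - 16*g)
1/s(-2, (40 + 47)/(-38 + 45/(-4))) = 1/(-16 - 16*(-2)) = 1/(-16 + 32) = 1/16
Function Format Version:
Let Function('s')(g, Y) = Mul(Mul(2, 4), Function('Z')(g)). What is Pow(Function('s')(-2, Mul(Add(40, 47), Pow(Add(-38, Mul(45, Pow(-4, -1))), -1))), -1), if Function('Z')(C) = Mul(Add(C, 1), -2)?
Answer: Rational(1, 16) ≈ 0.062500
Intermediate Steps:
Function('Z')(C) = Add(-2, Mul(-2, C)) (Function('Z')(C) = Mul(Add(1, C), -2) = Add(-2, Mul(-2, C)))
Function('s')(g, Y) = Add(-16, Mul(-16, g)) (Function('s')(g, Y) = Mul(Mul(2, 4), Add(-2, Mul(-2, g))) = Mul(8, Add(-2, Mul(-2, g))) = Add(-16, Mul(-16, g)))
Pow(Function('s')(-2, Mul(Add(40, 47), Pow(Add(-38, Mul(45, Pow(-4, -1))), -1))), -1) = Pow(Add(-16, Mul(-16, -2)), -1) = Pow(Add(-16, 32), -1) = Pow(16, -1) = Rational(1, 16)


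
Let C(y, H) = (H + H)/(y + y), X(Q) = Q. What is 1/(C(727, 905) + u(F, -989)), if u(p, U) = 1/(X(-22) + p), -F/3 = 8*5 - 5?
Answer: 92329/114208 ≈ 0.80843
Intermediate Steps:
C(y, H) = H/y (C(y, H) = (2*H)/((2*y)) = (2*H)*(1/(2*y)) = H/y)
F = -105 (F = -3*(8*5 - 5) = -3*(40 - 5) = -3*35 = -105)
u(p, U) = 1/(-22 + p)
1/(C(727, 905) + u(F, -989)) = 1/(905/727 + 1/(-22 - 105)) = 1/(905*(1/727) + 1/(-127)) = 1/(905/727 - 1/127) = 1/(114208/92329) = 92329/114208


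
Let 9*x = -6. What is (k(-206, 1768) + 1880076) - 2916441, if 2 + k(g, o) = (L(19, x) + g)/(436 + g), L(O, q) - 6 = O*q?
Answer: -357546934/345 ≈ -1.0364e+6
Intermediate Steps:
x = -2/3 (x = (1/9)*(-6) = -2/3 ≈ -0.66667)
L(O, q) = 6 + O*q
k(g, o) = -2 + (-20/3 + g)/(436 + g) (k(g, o) = -2 + ((6 + 19*(-2/3)) + g)/(436 + g) = -2 + ((6 - 38/3) + g)/(436 + g) = -2 + (-20/3 + g)/(436 + g))
(k(-206, 1768) + 1880076) - 2916441 = ((-2636/3 - 1*(-206))/(436 - 206) + 1880076) - 2916441 = ((-2636/3 + 206)/230 + 1880076) - 2916441 = ((1/230)*(-2018/3) + 1880076) - 2916441 = (-1009/345 + 1880076) - 2916441 = 648625211/345 - 2916441 = -357546934/345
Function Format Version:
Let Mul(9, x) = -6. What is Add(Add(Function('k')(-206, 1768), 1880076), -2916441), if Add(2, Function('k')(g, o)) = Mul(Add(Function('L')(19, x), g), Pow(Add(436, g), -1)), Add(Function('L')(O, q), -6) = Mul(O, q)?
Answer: Rational(-357546934, 345) ≈ -1.0364e+6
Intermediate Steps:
x = Rational(-2, 3) (x = Mul(Rational(1, 9), -6) = Rational(-2, 3) ≈ -0.66667)
Function('L')(O, q) = Add(6, Mul(O, q))
Function('k')(g, o) = Add(-2, Mul(Pow(Add(436, g), -1), Add(Rational(-20, 3), g))) (Function('k')(g, o) = Add(-2, Mul(Add(Add(6, Mul(19, Rational(-2, 3))), g), Pow(Add(436, g), -1))) = Add(-2, Mul(Add(Add(6, Rational(-38, 3)), g), Pow(Add(436, g), -1))) = Add(-2, Mul(Add(Rational(-20, 3), g), Pow(Add(436, g), -1))) = Add(-2, Mul(Pow(Add(436, g), -1), Add(Rational(-20, 3), g))))
Add(Add(Function('k')(-206, 1768), 1880076), -2916441) = Add(Add(Mul(Pow(Add(436, -206), -1), Add(Rational(-2636, 3), Mul(-1, -206))), 1880076), -2916441) = Add(Add(Mul(Pow(230, -1), Add(Rational(-2636, 3), 206)), 1880076), -2916441) = Add(Add(Mul(Rational(1, 230), Rational(-2018, 3)), 1880076), -2916441) = Add(Add(Rational(-1009, 345), 1880076), -2916441) = Add(Rational(648625211, 345), -2916441) = Rational(-357546934, 345)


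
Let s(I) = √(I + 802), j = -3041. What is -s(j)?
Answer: -I*√2239 ≈ -47.318*I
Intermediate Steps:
s(I) = √(802 + I)
-s(j) = -√(802 - 3041) = -√(-2239) = -I*√2239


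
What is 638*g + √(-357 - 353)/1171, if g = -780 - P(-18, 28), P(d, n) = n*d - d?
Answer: -187572 + I*√710/1171 ≈ -1.8757e+5 + 0.022755*I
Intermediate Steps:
P(d, n) = -d + d*n (P(d, n) = d*n - d = -d + d*n)
g = -294 (g = -780 - (-18)*(-1 + 28) = -780 - (-18)*27 = -780 - 1*(-486) = -780 + 486 = -294)
638*g + √(-357 - 353)/1171 = 638*(-294) + √(-357 - 353)/1171 = -187572 + √(-710)*(1/1171) = -187572 + (I*√710)*(1/1171) = -187572 + I*√710/1171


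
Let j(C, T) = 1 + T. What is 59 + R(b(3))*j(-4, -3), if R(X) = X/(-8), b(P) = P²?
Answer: 245/4 ≈ 61.250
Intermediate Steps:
R(X) = -X/8 (R(X) = X*(-⅛) = -X/8)
59 + R(b(3))*j(-4, -3) = 59 + (-⅛*3²)*(1 - 3) = 59 - ⅛*9*(-2) = 59 - 9/8*(-2) = 59 + 9/4 = 245/4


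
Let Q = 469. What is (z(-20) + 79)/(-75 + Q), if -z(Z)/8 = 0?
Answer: 79/394 ≈ 0.20051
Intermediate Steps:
z(Z) = 0 (z(Z) = -8*0 = 0)
(z(-20) + 79)/(-75 + Q) = (0 + 79)/(-75 + 469) = 79/394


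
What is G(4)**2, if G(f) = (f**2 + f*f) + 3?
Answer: 1225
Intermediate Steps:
G(f) = 3 + 2*f**2 (G(f) = (f**2 + f**2) + 3 = 2*f**2 + 3 = 3 + 2*f**2)
G(4)**2 = (3 + 2*4**2)**2 = (3 + 2*16)**2 = (3 + 32)**2 = 35**2 = 1225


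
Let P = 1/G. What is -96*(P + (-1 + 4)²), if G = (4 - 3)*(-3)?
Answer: -832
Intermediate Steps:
G = -3 (G = 1*(-3) = -3)
P = -⅓ (P = 1/(-3) = -⅓ ≈ -0.33333)
-96*(P + (-1 + 4)²) = -96*(-⅓ + (-1 + 4)²) = -96*(-⅓ + 3²) = -96*(-⅓ + 9) = -96*26/3 = -832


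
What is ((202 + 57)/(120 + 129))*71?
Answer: 18389/249 ≈ 73.851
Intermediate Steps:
((202 + 57)/(120 + 129))*71 = (259/249)*71 = 18389/249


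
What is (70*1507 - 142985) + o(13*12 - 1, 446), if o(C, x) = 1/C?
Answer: -5811724/155 ≈ -37495.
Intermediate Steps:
(70*1507 - 142985) + o(13*12 - 1, 446) = (70*1507 - 142985) + 1/(13*12 - 1) = (105490 - 142985) + 1/(156 - 1) = -37495 + 1/155 = -5811724/155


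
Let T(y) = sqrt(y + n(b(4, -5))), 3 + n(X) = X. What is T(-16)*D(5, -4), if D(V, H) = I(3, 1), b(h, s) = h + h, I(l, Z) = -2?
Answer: -2*I*sqrt(11) ≈ -6.6332*I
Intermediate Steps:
b(h, s) = 2*h
n(X) = -3 + X
D(V, H) = -2
T(y) = sqrt(5 + y) (T(y) = sqrt(y + (-3 + 2*4)) = sqrt(y + (-3 + 8)) = sqrt(y + 5) = sqrt(5 + y))
T(-16)*D(5, -4) = sqrt(5 - 16)*(-2) = sqrt(-11)*(-2) = (I*sqrt(11))*(-2) = -2*I*sqrt(11)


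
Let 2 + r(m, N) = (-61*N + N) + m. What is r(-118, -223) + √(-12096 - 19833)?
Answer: 13260 + I*√31929 ≈ 13260.0 + 178.69*I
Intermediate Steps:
r(m, N) = -2 + m - 60*N (r(m, N) = -2 + ((-61*N + N) + m) = -2 + (-60*N + m) = -2 + (m - 60*N) = -2 + m - 60*N)
r(-118, -223) + √(-12096 - 19833) = (-2 - 118 - 60*(-223)) + √(-12096 - 19833) = (-2 - 118 + 13380) + √(-31929) = 13260 + I*√31929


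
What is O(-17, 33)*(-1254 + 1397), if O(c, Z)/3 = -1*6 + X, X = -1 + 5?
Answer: -858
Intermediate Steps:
X = 4
O(c, Z) = -6 (O(c, Z) = 3*(-1*6 + 4) = 3*(-6 + 4) = 3*(-2) = -6)
O(-17, 33)*(-1254 + 1397) = -6*(-1254 + 1397) = -6*143 = -858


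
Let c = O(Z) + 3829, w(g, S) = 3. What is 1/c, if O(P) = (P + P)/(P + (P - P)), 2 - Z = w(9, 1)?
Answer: 1/3831 ≈ 0.00026103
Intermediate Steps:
Z = -1 (Z = 2 - 1*3 = 2 - 3 = -1)
O(P) = 2 (O(P) = (2*P)/(P + 0) = (2*P)/P = 2)
c = 3831 (c = 2 + 3829 = 3831)
1/c = 1/3831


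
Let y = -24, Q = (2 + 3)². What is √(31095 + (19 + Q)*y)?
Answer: √30039 ≈ 173.32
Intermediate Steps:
Q = 25 (Q = 5² = 25)
√(31095 + (19 + Q)*y) = √(31095 + (19 + 25)*(-24)) = √(31095 + 44*(-24)) = √(31095 - 1056) = √30039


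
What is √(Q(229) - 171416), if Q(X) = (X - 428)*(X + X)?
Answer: 43*I*√142 ≈ 512.4*I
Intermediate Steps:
Q(X) = 2*X*(-428 + X) (Q(X) = (-428 + X)*(2*X) = 2*X*(-428 + X))
√(Q(229) - 171416) = √(2*229*(-428 + 229) - 171416) = √(2*229*(-199) - 171416) = √(-91142 - 171416) = √(-262558) = 43*I*√142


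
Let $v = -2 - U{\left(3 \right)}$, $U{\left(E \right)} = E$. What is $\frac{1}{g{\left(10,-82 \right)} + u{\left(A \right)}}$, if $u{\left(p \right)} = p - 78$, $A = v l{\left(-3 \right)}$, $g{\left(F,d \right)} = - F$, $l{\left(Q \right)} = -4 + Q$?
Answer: $- \frac{1}{53} \approx -0.018868$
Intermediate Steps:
$v = -5$ ($v = -2 - 3 = -5$)
$A = 35$ ($A = - 5 \left(-4 - 3\right) = \left(-5\right) \left(-7\right) = 35$)
$u{\left(p \right)} = -78 + p$
$\frac{1}{g{\left(10,-82 \right)} + u{\left(A \right)}} = \frac{1}{\left(-1\right) 10 + \left(-78 + 35\right)} = \frac{1}{-10 - 43} = \frac{1}{-53} = - \frac{1}{53}$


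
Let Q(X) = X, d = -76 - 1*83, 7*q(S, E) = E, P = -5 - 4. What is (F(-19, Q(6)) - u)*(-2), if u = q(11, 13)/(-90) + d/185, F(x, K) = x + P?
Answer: 126433/2331 ≈ 54.240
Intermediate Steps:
P = -9
q(S, E) = E/7
d = -159 (d = -76 - 83 = -159)
F(x, K) = -9 + x (F(x, K) = x - 9 = -9 + x)
u = -4103/4662 (u = ((⅐)*13)/(-90) - 159/185 = (13/7)*(-1/90) - 159*1/185 = -13/630 - 159/185 = -4103/4662 ≈ -0.88009)
(F(-19, Q(6)) - u)*(-2) = ((-9 - 19) - 1*(-4103/4662))*(-2) = (-28 + 4103/4662)*(-2) = -126433/4662*(-2) = 126433/2331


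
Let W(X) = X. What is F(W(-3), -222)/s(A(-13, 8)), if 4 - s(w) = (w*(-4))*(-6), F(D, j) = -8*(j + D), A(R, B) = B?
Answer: -450/47 ≈ -9.5745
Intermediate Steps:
F(D, j) = -8*D - 8*j (F(D, j) = -8*(D + j) = -8*D - 8*j)
s(w) = 4 - 24*w (s(w) = 4 - w*(-4)*(-6) = 4 - (-4*w)*(-6) = 4 - 24*w)
F(W(-3), -222)/s(A(-13, 8)) = (-8*(-3) - 8*(-222))/(4 - 24*8) = (24 + 1776)/(4 - 192) = 1800/(-188) = 1800*(-1/188) = -450/47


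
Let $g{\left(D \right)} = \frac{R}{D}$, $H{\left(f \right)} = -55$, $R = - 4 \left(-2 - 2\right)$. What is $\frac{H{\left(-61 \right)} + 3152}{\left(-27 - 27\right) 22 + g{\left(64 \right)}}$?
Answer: $- \frac{12388}{4751} \approx -2.6075$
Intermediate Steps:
$R = 16$ ($R = - 4 \left(-2 - 2\right) = \left(-4\right) \left(-4\right) = 16$)
$g{\left(D \right)} = \frac{16}{D}$
$\frac{H{\left(-61 \right)} + 3152}{\left(-27 - 27\right) 22 + g{\left(64 \right)}} = \frac{-55 + 3152}{\left(-27 - 27\right) 22 + \frac{16}{64}} = \frac{3097}{\left(-54\right) 22 + 16 \cdot \frac{1}{64}} = \frac{3097}{-1188 + \frac{1}{4}} = \frac{3097}{- \frac{4751}{4}} = 3097 \left(- \frac{4}{4751}\right) = - \frac{12388}{4751}$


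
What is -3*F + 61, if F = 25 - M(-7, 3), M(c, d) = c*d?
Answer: -77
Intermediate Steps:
F = 46 (F = 25 - (-7)*3 = 25 - 1*(-21) = 25 + 21 = 46)
-3*F + 61 = -3*46 + 61 = -138 + 61 = -77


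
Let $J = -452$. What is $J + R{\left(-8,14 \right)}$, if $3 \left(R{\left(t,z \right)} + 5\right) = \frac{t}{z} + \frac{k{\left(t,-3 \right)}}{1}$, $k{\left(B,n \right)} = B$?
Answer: $- \frac{3219}{7} \approx -459.86$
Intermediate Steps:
$R{\left(t,z \right)} = -5 + \frac{t}{3} + \frac{t}{3 z}$ ($R{\left(t,z \right)} = -5 + \frac{\frac{t}{z} + \frac{t}{1}}{3} = -5 + \frac{\frac{t}{z} + t 1}{3} = -5 + \frac{\frac{t}{z} + t}{3} = -5 + \frac{t + \frac{t}{z}}{3} = -5 + \left(\frac{t}{3} + \frac{t}{3 z}\right) = -5 + \frac{t}{3} + \frac{t}{3 z}$)
$J + R{\left(-8,14 \right)} = -452 + \frac{-8 + 14 \left(-15 - 8\right)}{3 \cdot 14} = -452 + \frac{1}{3} \cdot \frac{1}{14} \left(-8 + 14 \left(-23\right)\right) = -452 + \frac{1}{3} \cdot \frac{1}{14} \left(-8 - 322\right) = -452 + \frac{1}{3} \cdot \frac{1}{14} \left(-330\right) = -452 - \frac{55}{7} = - \frac{3219}{7}$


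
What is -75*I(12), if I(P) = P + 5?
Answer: -1275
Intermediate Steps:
I(P) = 5 + P
-75*I(12) = -75*(5 + 12) = -75*17 = -1275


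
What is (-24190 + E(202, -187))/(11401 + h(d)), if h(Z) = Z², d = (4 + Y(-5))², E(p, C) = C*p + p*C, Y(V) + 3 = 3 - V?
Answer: -49869/8981 ≈ -5.5527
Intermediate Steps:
Y(V) = -V (Y(V) = -3 + (3 - V) = -V)
E(p, C) = 2*C*p (E(p, C) = C*p + C*p = 2*C*p)
d = 81 (d = (4 - 1*(-5))² = (4 + 5)² = 9² = 81)
(-24190 + E(202, -187))/(11401 + h(d)) = (-24190 + 2*(-187)*202)/(11401 + 81²) = (-24190 - 75548)/(11401 + 6561) = -99738/17962 = -99738*1/17962 = -49869/8981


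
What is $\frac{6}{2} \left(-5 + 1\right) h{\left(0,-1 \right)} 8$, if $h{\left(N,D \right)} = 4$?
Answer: $-384$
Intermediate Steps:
$\frac{6}{2} \left(-5 + 1\right) h{\left(0,-1 \right)} 8 = \frac{6}{2} \left(-5 + 1\right) 4 \cdot 8 = 6 \cdot \frac{1}{2} \left(\left(-4\right) 4\right) 8 = 3 \left(-16\right) 8 = \left(-48\right) 8 = -384$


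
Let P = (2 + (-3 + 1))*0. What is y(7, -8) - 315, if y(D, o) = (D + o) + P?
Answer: -316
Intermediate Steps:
P = 0 (P = (2 - 2)*0 = 0*0 = 0)
y(D, o) = D + o (y(D, o) = (D + o) + 0 = D + o)
y(7, -8) - 315 = (7 - 8) - 315 = -1 - 315 = -316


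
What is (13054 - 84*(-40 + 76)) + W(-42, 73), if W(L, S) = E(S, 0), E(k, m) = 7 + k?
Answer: 10110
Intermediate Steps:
W(L, S) = 7 + S
(13054 - 84*(-40 + 76)) + W(-42, 73) = (13054 - 84*(-40 + 76)) + (7 + 73) = (13054 - 84*36) + 80 = (13054 - 3024) + 80 = 10030 + 80 = 10110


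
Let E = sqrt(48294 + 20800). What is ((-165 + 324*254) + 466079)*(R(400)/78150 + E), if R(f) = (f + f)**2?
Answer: 7017088000/1563 + 548210*sqrt(69094) ≈ 1.4859e+8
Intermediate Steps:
R(f) = 4*f**2 (R(f) = (2*f)**2 = 4*f**2)
E = sqrt(69094) ≈ 262.86
((-165 + 324*254) + 466079)*(R(400)/78150 + E) = ((-165 + 324*254) + 466079)*((4*400**2)/78150 + sqrt(69094)) = ((-165 + 82296) + 466079)*((4*160000)*(1/78150) + sqrt(69094)) = (82131 + 466079)*(640000*(1/78150) + sqrt(69094)) = 548210*(12800/1563 + sqrt(69094)) = 7017088000/1563 + 548210*sqrt(69094)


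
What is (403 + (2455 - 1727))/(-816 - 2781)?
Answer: -377/1199 ≈ -0.31443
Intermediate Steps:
(403 + (2455 - 1727))/(-816 - 2781) = (403 + 728)/(-3597) = 1131*(-1/3597) = -377/1199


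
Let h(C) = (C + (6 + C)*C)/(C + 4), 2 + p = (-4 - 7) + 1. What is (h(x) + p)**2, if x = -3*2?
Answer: 81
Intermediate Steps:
p = -12 (p = -2 + ((-4 - 7) + 1) = -2 + (-11 + 1) = -2 - 10 = -12)
x = -6
h(C) = (C + C*(6 + C))/(4 + C)
(h(x) + p)**2 = (-6*(7 - 6)/(4 - 6) - 12)**2 = (-6*1/(-2) - 12)**2 = (-6*(-1/2)*1 - 12)**2 = (3 - 12)**2 = (-9)**2 = 81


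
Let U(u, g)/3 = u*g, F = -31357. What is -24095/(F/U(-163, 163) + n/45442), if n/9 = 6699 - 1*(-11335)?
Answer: -43636593088965/7180924568 ≈ -6076.7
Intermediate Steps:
U(u, g) = 3*g*u (U(u, g) = 3*(u*g) = 3*(g*u) = 3*g*u)
n = 162306 (n = 9*(6699 - 1*(-11335)) = 9*(6699 + 11335) = 9*18034 = 162306)
-24095/(F/U(-163, 163) + n/45442) = -24095/(-31357/(3*163*(-163)) + 162306/45442) = -24095/(-31357/(-79707) + 162306*(1/45442)) = -24095/(-31357*(-1/79707) + 81153/22721) = -24095/(31357/79707 + 81153/22721) = -24095/7180924568/1811022747 = -24095*1811022747/7180924568 = -43636593088965/7180924568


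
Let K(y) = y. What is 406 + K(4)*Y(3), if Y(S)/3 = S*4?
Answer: 550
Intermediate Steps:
Y(S) = 12*S (Y(S) = 3*(S*4) = 3*(4*S) = 12*S)
406 + K(4)*Y(3) = 406 + 4*(12*3) = 406 + 4*36 = 406 + 144 = 550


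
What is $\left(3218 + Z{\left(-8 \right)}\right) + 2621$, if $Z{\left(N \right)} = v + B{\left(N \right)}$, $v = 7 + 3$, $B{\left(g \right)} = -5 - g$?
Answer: $5852$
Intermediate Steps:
$v = 10$
$Z{\left(N \right)} = 5 - N$ ($Z{\left(N \right)} = 10 - \left(5 + N\right) = 5 - N$)
$\left(3218 + Z{\left(-8 \right)}\right) + 2621 = \left(3218 + \left(5 - -8\right)\right) + 2621 = \left(3218 + \left(5 + 8\right)\right) + 2621 = \left(3218 + 13\right) + 2621 = 3231 + 2621 = 5852$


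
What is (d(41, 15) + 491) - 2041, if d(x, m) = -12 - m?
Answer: -1577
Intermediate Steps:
(d(41, 15) + 491) - 2041 = ((-12 - 1*15) + 491) - 2041 = ((-12 - 15) + 491) - 2041 = (-27 + 491) - 2041 = 464 - 2041 = -1577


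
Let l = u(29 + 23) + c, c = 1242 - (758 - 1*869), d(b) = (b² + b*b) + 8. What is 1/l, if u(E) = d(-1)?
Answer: 1/1363 ≈ 0.00073368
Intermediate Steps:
d(b) = 8 + 2*b² (d(b) = (b² + b²) + 8 = 2*b² + 8 = 8 + 2*b²)
u(E) = 10 (u(E) = 8 + 2*(-1)² = 8 + 2*1 = 8 + 2 = 10)
c = 1353 (c = 1242 - (758 - 869) = 1242 - 1*(-111) = 1242 + 111 = 1353)
l = 1363 (l = 10 + 1353 = 1363)
1/l = 1/1363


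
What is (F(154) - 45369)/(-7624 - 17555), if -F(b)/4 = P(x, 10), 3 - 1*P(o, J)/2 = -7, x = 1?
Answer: 45449/25179 ≈ 1.8050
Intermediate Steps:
P(o, J) = 20 (P(o, J) = 6 - 2*(-7) = 6 + 14 = 20)
F(b) = -80 (F(b) = -4*20 = -80)
(F(154) - 45369)/(-7624 - 17555) = (-80 - 45369)/(-7624 - 17555) = -45449/(-25179) = -45449*(-1/25179) = 45449/25179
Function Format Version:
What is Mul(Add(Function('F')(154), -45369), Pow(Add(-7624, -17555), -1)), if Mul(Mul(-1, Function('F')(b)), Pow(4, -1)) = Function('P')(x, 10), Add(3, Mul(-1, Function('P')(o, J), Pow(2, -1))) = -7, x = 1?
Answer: Rational(45449, 25179) ≈ 1.8050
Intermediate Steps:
Function('P')(o, J) = 20 (Function('P')(o, J) = Add(6, Mul(-2, -7)) = Add(6, 14) = 20)
Function('F')(b) = -80 (Function('F')(b) = Mul(-4, 20) = -80)
Mul(Add(Function('F')(154), -45369), Pow(Add(-7624, -17555), -1)) = Mul(Add(-80, -45369), Pow(Add(-7624, -17555), -1)) = Mul(-45449, Pow(-25179, -1)) = Mul(-45449, Rational(-1, 25179)) = Rational(45449, 25179)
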